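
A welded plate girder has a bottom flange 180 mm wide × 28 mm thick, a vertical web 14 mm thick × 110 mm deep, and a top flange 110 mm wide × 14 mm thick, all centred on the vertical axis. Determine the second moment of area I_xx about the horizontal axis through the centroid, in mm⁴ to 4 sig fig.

I_xx ≈ 2.398 × 10⁷ mm⁴

Break the section into simple shapes (no overlaps), measuring from the bottom-left corner of the bounding box.
Bottom plate: 180 × 28, A = 5 040 mm², y = 14 mm, Ī = 329 280 mm⁴.
Web plate: 14 × 110, A = 1 540 mm², y = 83 mm, Ī = 1 552 833 mm⁴.
Top plate: 110 × 14, A = 1 540 mm², y = 145 mm, Ī = 25153.3 mm⁴.
Centroid: ȳ = ΣA·y / ΣA = 51.931 mm.
Transfer each piece to the horizontal axis through the centroid using Ī + A·d² with d = y − 51.931:
  bottom plate: d = -37.931 mm → contributes +7 580 647 mm⁴
  web plate: d = 31.069 mm → contributes +3 039 365 mm⁴
  top plate: d = 93.069 mm → contributes +13 364 375 mm⁴
Total I = 23 984 388 mm⁴.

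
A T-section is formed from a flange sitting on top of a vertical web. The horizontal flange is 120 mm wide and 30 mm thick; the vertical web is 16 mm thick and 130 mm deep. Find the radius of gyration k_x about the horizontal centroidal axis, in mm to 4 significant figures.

Split into non-overlapping primitives; take the origin at the lower-left of the bounding box.
Flange: 120 × 30, A = 3 600 mm², y = 145 mm, Ī = 270 000 mm⁴.
Web: 16 × 130, A = 2 080 mm², y = 65 mm, Ī = 2 929 333 mm⁴.
Centroid: ȳ = ΣA·y / ΣA = 115.704 mm.
Transfer each piece to the horizontal centroidal axis using Ī + A·d² with d = y − 115.704:
  flange: d = 29.2958 mm → contributes +3 359 673 mm⁴
  web: d = -50.7042 mm → contributes +8 276 844 mm⁴
Total I = 11 636 516 mm⁴.
Radius of gyration: k = √(I/A) = √(11 636 516 / 5 680) = 45.2624 mm.

k_x ≈ 45.26 mm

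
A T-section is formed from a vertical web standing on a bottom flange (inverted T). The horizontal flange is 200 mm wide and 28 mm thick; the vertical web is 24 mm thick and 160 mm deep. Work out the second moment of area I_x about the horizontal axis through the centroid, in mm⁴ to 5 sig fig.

I_x ≈ 2.8686 × 10⁷ mm⁴

Break the section into simple shapes (no overlaps), measuring from the bottom-left corner of the bounding box.
Flange: 200 × 28, A = 5 600 mm², y = 14 mm, Ī = 365866.7 mm⁴.
Web: 24 × 160, A = 3 840 mm², y = 108 mm, Ī = 8 192 000 mm⁴.
Centroid: ȳ = ΣA·y / ΣA = 52.23729 mm.
Transfer each piece to the horizontal axis through the centroid using Ī + A·d² with d = y − 52.23729:
  flange: d = -38.23729 mm → contributes +8 553 572 mm⁴
  web: d = 55.76271 mm → contributes +20 132 403 mm⁴
Total I = 28 685 975 mm⁴.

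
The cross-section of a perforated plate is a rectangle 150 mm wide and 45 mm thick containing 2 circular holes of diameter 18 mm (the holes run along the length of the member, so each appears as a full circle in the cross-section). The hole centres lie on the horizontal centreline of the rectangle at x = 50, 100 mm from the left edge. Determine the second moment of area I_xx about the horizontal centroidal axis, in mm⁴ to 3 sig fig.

I_xx ≈ 1.13 × 10⁶ mm⁴

Split into non-overlapping primitives; take the origin at the lower-left of the bounding box.
Plate: 150 × 45, A = 6 750 mm², y = 22.5 mm, Ī = 1 139 063 mm⁴.
Hole 1 (subtracted): ⌀18, A = 254.47 mm², y = 22.5 mm, Ī = 5 153 mm⁴.
Hole 2 (subtracted): ⌀18, A = 254.47 mm², y = 22.5 mm, Ī = 5 153 mm⁴.
By symmetry the centroid is at mid-height, ȳ = 22.5 mm.
All pieces are centred on the horizontal centroidal axis, so I = ΣĪ (holes subtracted) = 1 128 757 mm⁴.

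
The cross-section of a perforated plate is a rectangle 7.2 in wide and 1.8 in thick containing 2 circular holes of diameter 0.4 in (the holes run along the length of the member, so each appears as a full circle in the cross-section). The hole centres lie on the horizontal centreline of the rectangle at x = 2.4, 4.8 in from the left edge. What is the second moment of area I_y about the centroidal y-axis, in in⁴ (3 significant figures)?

I_y ≈ 55.6 in⁴

Break the section into simple shapes (no overlaps), measuring from the bottom-left corner of the bounding box.
Plate: 7.2 × 1.8, A = 12.96 in², x = 3.6 in, Ī = 55.987 in⁴.
Hole 1 (subtracted): ⌀0.4, A = 0.12566 in², x = 2.4 in, Ī = 0.0012566 in⁴.
Hole 2 (subtracted): ⌀0.4, A = 0.12566 in², x = 4.8 in, Ī = 0.0012566 in⁴.
By symmetry the centroid is at mid-width, x̄ = 3.6 in.
Transfer each piece to the centroidal y-axis using Ī + A·d² with d = x − 3.6:
  plate: d = 0 in → contributes +55.987 in⁴
  hole 1: d = -1.2 in → contributes −0.18221 in⁴
  hole 2: d = 1.2 in → contributes −0.18221 in⁴
Total I = 55.623 in⁴.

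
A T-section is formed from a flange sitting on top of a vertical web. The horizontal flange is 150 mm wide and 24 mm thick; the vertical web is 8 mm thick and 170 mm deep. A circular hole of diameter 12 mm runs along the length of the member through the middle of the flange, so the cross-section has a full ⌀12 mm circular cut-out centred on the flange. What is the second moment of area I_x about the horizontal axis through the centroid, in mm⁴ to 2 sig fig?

Decompose the section into non-overlapping parts with the origin at the bottom-left of its bounding rectangle.
Flange: 150 × 24, A = 3 600 mm², y = 182 mm, Ī = 172 800 mm⁴.
Web: 8 × 170, A = 1 360 mm², y = 85 mm, Ī = 3 275 333 mm⁴.
Hole (subtracted): ⌀12, A = 113.1 mm², y = 182 mm, Ī = 1 018 mm⁴.
Centroid: ȳ = ΣA·y / ΣA = 154.8 mm.
Transfer each piece to the horizontal axis through the centroid using Ī + A·d² with d = y − 154.8:
  flange: d = 27.22 mm → contributes +2 839 629 mm⁴
  web: d = -69.78 mm → contributes +9 898 008 mm⁴
  hole: d = 27.22 mm → contributes −84 799 mm⁴
Total I = 12 652 838 mm⁴.

I_x ≈ 1.3 × 10⁷ mm⁴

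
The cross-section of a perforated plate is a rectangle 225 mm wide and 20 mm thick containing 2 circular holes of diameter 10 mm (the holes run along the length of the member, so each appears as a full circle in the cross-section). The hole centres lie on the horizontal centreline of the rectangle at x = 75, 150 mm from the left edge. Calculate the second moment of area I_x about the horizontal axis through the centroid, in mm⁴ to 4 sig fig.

I_x ≈ 1.490 × 10⁵ mm⁴

Decompose the section into non-overlapping parts with the origin at the bottom-left of its bounding rectangle.
Plate: 225 × 20, A = 4 500 mm², y = 10 mm, Ī = 150 000 mm⁴.
Hole 1 (subtracted): ⌀10, A = 78.5398 mm², y = 10 mm, Ī = 490.874 mm⁴.
Hole 2 (subtracted): ⌀10, A = 78.5398 mm², y = 10 mm, Ī = 490.874 mm⁴.
By symmetry the centroid is at mid-height, ȳ = 10 mm.
All pieces are centred on the horizontal axis through the centroid, so I = ΣĪ (holes subtracted) = 149 018 mm⁴.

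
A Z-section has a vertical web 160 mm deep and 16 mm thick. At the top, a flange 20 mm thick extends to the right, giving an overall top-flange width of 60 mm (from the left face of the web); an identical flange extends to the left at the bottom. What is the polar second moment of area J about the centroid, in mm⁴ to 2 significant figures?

J ≈ 1.6 × 10⁷ mm⁴

Split into non-overlapping primitives; take the origin at the lower-left of the bounding box.
Web: 16 × 160, A = 2 560 mm², y = 80 mm, Ī = 5 461 333 mm⁴.
Top flange (beyond web): 44 × 20, A = 880 mm², y = 150 mm, Ī = 29 333 mm⁴.
Bottom flange (beyond web): 44 × 20, A = 880 mm², y = 10 mm, Ī = 29 333 mm⁴.
Centroid: ȳ = ΣA·y / ΣA = 80 mm.
Transfer each piece to the centroidal x-axis using Ī + A·d² with d = y − 80:
  web: d = 0 mm → contributes +5 461 333 mm⁴
  top flange (beyond web): d = 70 mm → contributes +4 341 333 mm⁴
  bottom flange (beyond web): d = -70 mm → contributes +4 341 333 mm⁴
Total I = 14 144 000 mm⁴.
For the y-axis: x̄ = 52 mm.
Repeating about the centroidal y-axis gives I_y = 1 922 560 mm⁴.
Polar second moment: J = I_x + I_y = 16 066 560 mm⁴.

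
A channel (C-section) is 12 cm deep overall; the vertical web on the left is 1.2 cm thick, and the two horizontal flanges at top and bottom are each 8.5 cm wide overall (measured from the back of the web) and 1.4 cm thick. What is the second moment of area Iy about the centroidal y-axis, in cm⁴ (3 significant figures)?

Iy ≈ 245 cm⁴

Treat the section as a set of non-overlapping primitives; coordinates are from the bounding-box lower-left.
Web: 1.2 × 12, A = 14.4 cm², x = 0.6 cm, Ī = 1.728 cm⁴.
Top flange (beyond web): 7.3 × 1.4, A = 10.22 cm², x = 4.85 cm, Ī = 45.385 cm⁴.
Bottom flange (beyond web): 7.3 × 1.4, A = 10.22 cm², x = 4.85 cm, Ī = 45.385 cm⁴.
Centroid: x̄ = ΣA·x / ΣA = 3.0934 cm.
Transfer each piece to the centroidal y-axis using Ī + A·d² with d = x − 3.0934:
  web: d = -2.4934 cm → contributes +91.253 cm⁴
  top flange (beyond web): d = 1.7566 cm → contributes +76.921 cm⁴
  bottom flange (beyond web): d = 1.7566 cm → contributes +76.921 cm⁴
Total I = 245.09 cm⁴.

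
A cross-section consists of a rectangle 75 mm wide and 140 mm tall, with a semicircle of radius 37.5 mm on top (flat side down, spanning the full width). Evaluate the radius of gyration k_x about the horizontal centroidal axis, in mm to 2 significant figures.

k_x ≈ 49 mm

Break the section into simple shapes (no overlaps), measuring from the bottom-left corner of the bounding box.
Rectangular body: 75 × 140, A = 10 500 mm², y = 70 mm, Ī = 17 150 000 mm⁴.
Semicircular cap: semicircle r = 37.5, A = 2 209 mm², y = 155.9 mm, Ī = 217 049 mm⁴.
Centroid: ȳ = ΣA·y / ΣA = 84.93 mm.
Transfer each piece to the horizontal centroidal axis using Ī + A·d² with d = y − 84.93:
  rectangular body: d = -14.93 mm → contributes +19 491 418 mm⁴
  semicircular cap: d = 70.98 mm → contributes +11 346 810 mm⁴
Total I = 30 838 228 mm⁴.
Radius of gyration: k = √(I/A) = √(30 838 228 / 12 709) = 49.26 mm.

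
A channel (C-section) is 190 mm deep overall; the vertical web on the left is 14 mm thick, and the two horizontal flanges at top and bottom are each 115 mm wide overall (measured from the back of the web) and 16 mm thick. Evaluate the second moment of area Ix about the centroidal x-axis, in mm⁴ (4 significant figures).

Ix ≈ 3.253 × 10⁷ mm⁴

Decompose the section into non-overlapping parts with the origin at the bottom-left of its bounding rectangle.
Web: 14 × 190, A = 2 660 mm², y = 95 mm, Ī = 8 002 167 mm⁴.
Top flange (beyond web): 101 × 16, A = 1 616 mm², y = 182 mm, Ī = 34474.7 mm⁴.
Bottom flange (beyond web): 101 × 16, A = 1 616 mm², y = 8 mm, Ī = 34474.7 mm⁴.
By symmetry the centroid is at mid-height, ȳ = 95 mm.
Transfer each piece to the centroidal x-axis using Ī + A·d² with d = y − 95:
  web: d = 0 mm → contributes +8 002 167 mm⁴
  top flange (beyond web): d = 87 mm → contributes +12 265 979 mm⁴
  bottom flange (beyond web): d = -87 mm → contributes +12 265 979 mm⁴
Total I = 32 534 124 mm⁴.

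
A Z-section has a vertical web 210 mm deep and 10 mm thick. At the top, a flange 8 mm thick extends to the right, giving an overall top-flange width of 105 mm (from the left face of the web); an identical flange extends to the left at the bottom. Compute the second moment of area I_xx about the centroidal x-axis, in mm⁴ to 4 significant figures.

Break the section into simple shapes (no overlaps), measuring from the bottom-left corner of the bounding box.
Web: 10 × 210, A = 2 100 mm², y = 105 mm, Ī = 7 717 500 mm⁴.
Top flange (beyond web): 95 × 8, A = 760 mm², y = 206 mm, Ī = 4053.33 mm⁴.
Bottom flange (beyond web): 95 × 8, A = 760 mm², y = 4 mm, Ī = 4053.33 mm⁴.
Centroid: ȳ = ΣA·y / ΣA = 105 mm.
Transfer each piece to the centroidal x-axis using Ī + A·d² with d = y − 105:
  web: d = 0 mm → contributes +7 717 500 mm⁴
  top flange (beyond web): d = 101 mm → contributes +7 756 813 mm⁴
  bottom flange (beyond web): d = -101 mm → contributes +7 756 813 mm⁴
Total I = 23 231 127 mm⁴.

I_xx ≈ 2.323 × 10⁷ mm⁴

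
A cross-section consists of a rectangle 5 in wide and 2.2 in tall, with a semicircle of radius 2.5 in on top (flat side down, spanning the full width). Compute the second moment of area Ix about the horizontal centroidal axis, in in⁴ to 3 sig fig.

Ix ≈ 33.0 in⁴

Split into non-overlapping primitives; take the origin at the lower-left of the bounding box.
Rectangular body: 5 × 2.2, A = 11 in², y = 1.1 in, Ī = 4.4367 in⁴.
Semicircular cap: semicircle r = 2.5, A = 9.8175 in², y = 3.261 in, Ī = 4.2874 in⁴.
Centroid: ȳ = ΣA·y / ΣA = 2.1191 in.
Transfer each piece to the horizontal centroidal axis using Ī + A·d² with d = y − 2.1191:
  rectangular body: d = -1.0191 in → contributes +15.862 in⁴
  semicircular cap: d = 1.1419 in → contributes +17.089 in⁴
Total I = 32.95 in⁴.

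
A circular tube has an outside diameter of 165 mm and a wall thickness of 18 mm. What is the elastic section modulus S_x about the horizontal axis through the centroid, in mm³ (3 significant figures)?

S_x ≈ 2.76 × 10⁵ mm³

Treat the section as a set of non-overlapping primitives; coordinates are from the bounding-box lower-left.
Outer circle: ⌀165, A = 21 382 mm², y = 82.5 mm, Ī = 36 383 601 mm⁴.
Bore (subtracted): ⌀129, A = 13 070 mm², y = 82.5 mm, Ī = 13 593 420 mm⁴.
By symmetry the centroid is at mid-height, ȳ = 82.5 mm.
All pieces are centred on the horizontal axis through the centroid, so I = ΣĪ (holes subtracted) = 22 790 180 mm⁴.
Extreme fibre distance c = 82.5 mm; S = I/c = 276 245 mm³.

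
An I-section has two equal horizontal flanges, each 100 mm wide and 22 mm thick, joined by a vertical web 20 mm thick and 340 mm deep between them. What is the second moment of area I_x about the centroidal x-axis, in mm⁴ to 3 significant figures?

Break the section into simple shapes (no overlaps), measuring from the bottom-left corner of the bounding box.
Bottom flange: 100 × 22, A = 2 200 mm², y = 11 mm, Ī = 88 733 mm⁴.
Web: 20 × 340, A = 6 800 mm², y = 192 mm, Ī = 65 506 667 mm⁴.
Top flange: 100 × 22, A = 2 200 mm², y = 373 mm, Ī = 88 733 mm⁴.
By symmetry the centroid is at mid-height, ȳ = 192 mm.
Transfer each piece to the centroidal x-axis using Ī + A·d² with d = y − 192:
  bottom flange: d = -181 mm → contributes +72 162 933 mm⁴
  web: d = 0 mm → contributes +65 506 667 mm⁴
  top flange: d = 181 mm → contributes +72 162 933 mm⁴
Total I = 209 832 533 mm⁴.

I_x ≈ 2.10 × 10⁸ mm⁴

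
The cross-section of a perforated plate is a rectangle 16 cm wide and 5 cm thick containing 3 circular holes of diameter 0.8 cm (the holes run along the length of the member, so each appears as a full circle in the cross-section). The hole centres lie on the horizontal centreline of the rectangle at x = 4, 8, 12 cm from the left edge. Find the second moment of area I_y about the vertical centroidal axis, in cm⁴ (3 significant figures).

I_y ≈ 1690 cm⁴

Break the section into simple shapes (no overlaps), measuring from the bottom-left corner of the bounding box.
Plate: 16 × 5, A = 80 cm², x = 8 cm, Ī = 1706.7 cm⁴.
Hole 1 (subtracted): ⌀0.8, A = 0.50265 cm², x = 4 cm, Ī = 0.020106 cm⁴.
Hole 2 (subtracted): ⌀0.8, A = 0.50265 cm², x = 8 cm, Ī = 0.020106 cm⁴.
Hole 3 (subtracted): ⌀0.8, A = 0.50265 cm², x = 12 cm, Ī = 0.020106 cm⁴.
By symmetry the centroid is at mid-width, x̄ = 8 cm.
Transfer each piece to the vertical centroidal axis using Ī + A·d² with d = x − 8:
  plate: d = 0 cm → contributes +1706.7 cm⁴
  hole 1: d = -4 cm → contributes −8.0626 cm⁴
  hole 2: d = 0 cm → contributes −0.020106 cm⁴
  hole 3: d = 4 cm → contributes −8.0626 cm⁴
Total I = 1690.5 cm⁴.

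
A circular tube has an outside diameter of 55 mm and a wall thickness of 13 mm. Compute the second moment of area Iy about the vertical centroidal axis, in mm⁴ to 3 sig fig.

Iy ≈ 4.14 × 10⁵ mm⁴

Break the section into simple shapes (no overlaps), measuring from the bottom-left corner of the bounding box.
Outer circle: ⌀55, A = 2375.8 mm², x = 27.5 mm, Ī = 449 180 mm⁴.
Bore (subtracted): ⌀29, A = 660.52 mm², x = 27.5 mm, Ī = 34 719 mm⁴.
By symmetry the centroid is at mid-width, x̄ = 27.5 mm.
All pieces are centred on the vertical centroidal axis, so I = ΣĪ (holes subtracted) = 414 462 mm⁴.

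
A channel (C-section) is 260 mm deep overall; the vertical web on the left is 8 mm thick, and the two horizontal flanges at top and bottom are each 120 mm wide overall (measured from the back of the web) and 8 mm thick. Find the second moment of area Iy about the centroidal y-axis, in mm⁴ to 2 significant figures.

Iy ≈ 5.3 × 10⁶ mm⁴

Split into non-overlapping primitives; take the origin at the lower-left of the bounding box.
Web: 8 × 260, A = 2 080 mm², x = 4 mm, Ī = 11 093 mm⁴.
Top flange (beyond web): 112 × 8, A = 896 mm², x = 64 mm, Ī = 936 619 mm⁴.
Bottom flange (beyond web): 112 × 8, A = 896 mm², x = 64 mm, Ī = 936 619 mm⁴.
Centroid: x̄ = ΣA·x / ΣA = 31.77 mm.
Transfer each piece to the centroidal y-axis using Ī + A·d² with d = x − 31.77:
  web: d = -27.77 mm → contributes +1 614 971 mm⁴
  top flange (beyond web): d = 32.23 mm → contributes +1 867 440 mm⁴
  bottom flange (beyond web): d = 32.23 mm → contributes +1 867 440 mm⁴
Total I = 5 349 851 mm⁴.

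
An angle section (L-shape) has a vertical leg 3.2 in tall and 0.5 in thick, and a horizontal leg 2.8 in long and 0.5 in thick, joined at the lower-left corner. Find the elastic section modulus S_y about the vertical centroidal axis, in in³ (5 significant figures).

Treat the section as a set of non-overlapping primitives; coordinates are from the bounding-box lower-left.
Vertical leg: 0.5 × 3.2, A = 1.6 in², x = 0.25 in, Ī = 0.03333333 in⁴.
Horizontal leg (remainder): 2.3 × 0.5, A = 1.15 in², x = 1.65 in, Ī = 0.5069583 in⁴.
Centroid: x̄ = ΣA·x / ΣA = 0.8354545 in.
Transfer each piece to the vertical centroidal axis using Ī + A·d² with d = x − 0.8354545:
  vertical leg: d = -0.5854545 in → contributes +0.5817446 in⁴
  horizontal leg (remainder): d = 0.8145455 in → contributes +1.269965 in⁴
Total I = 1.85171 in⁴.
Extreme fibre distance c = 1.964545 in; S = I/c = 0.942564 in³.

S_y ≈ 0.94256 in³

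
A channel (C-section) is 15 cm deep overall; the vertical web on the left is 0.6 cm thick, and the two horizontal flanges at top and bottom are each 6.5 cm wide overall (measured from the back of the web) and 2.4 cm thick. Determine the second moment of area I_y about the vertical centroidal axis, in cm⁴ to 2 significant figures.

Decompose the section into non-overlapping parts with the origin at the bottom-left of its bounding rectangle.
Web: 0.6 × 15, A = 9 cm², x = 0.3 cm, Ī = 0.27 cm⁴.
Top flange (beyond web): 5.9 × 2.4, A = 14.16 cm², x = 3.55 cm, Ī = 41.08 cm⁴.
Bottom flange (beyond web): 5.9 × 2.4, A = 14.16 cm², x = 3.55 cm, Ī = 41.08 cm⁴.
Centroid: x̄ = ΣA·x / ΣA = 2.766 cm.
Transfer each piece to the vertical centroidal axis using Ī + A·d² with d = x − 2.766:
  web: d = -2.466 cm → contributes +55.01 cm⁴
  top flange (beyond web): d = 0.7838 cm → contributes +49.77 cm⁴
  bottom flange (beyond web): d = 0.7838 cm → contributes +49.77 cm⁴
Total I = 154.6 cm⁴.

I_y ≈ 150 cm⁴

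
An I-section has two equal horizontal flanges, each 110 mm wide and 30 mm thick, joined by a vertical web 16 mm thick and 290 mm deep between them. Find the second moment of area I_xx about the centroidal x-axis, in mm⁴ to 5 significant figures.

Treat the section as a set of non-overlapping primitives; coordinates are from the bounding-box lower-left.
Bottom flange: 110 × 30, A = 3 300 mm², y = 15 mm, Ī = 247 500 mm⁴.
Web: 16 × 290, A = 4 640 mm², y = 175 mm, Ī = 32 518 667 mm⁴.
Top flange: 110 × 30, A = 3 300 mm², y = 335 mm, Ī = 247 500 mm⁴.
By symmetry the centroid is at mid-height, ȳ = 175 mm.
Transfer each piece to the centroidal x-axis using Ī + A·d² with d = y − 175:
  bottom flange: d = -160 mm → contributes +84 727 500 mm⁴
  web: d = 0 mm → contributes +32 518 667 mm⁴
  top flange: d = 160 mm → contributes +84 727 500 mm⁴
Total I = 201 973 667 mm⁴.

I_xx ≈ 2.0197 × 10⁸ mm⁴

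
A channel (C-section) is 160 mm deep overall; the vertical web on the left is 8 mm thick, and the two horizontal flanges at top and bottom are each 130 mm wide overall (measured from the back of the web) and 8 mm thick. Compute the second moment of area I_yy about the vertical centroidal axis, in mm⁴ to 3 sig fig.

Decompose the section into non-overlapping parts with the origin at the bottom-left of its bounding rectangle.
Web: 8 × 160, A = 1 280 mm², x = 4 mm, Ī = 6826.7 mm⁴.
Top flange (beyond web): 122 × 8, A = 976 mm², x = 69 mm, Ī = 1 210 565 mm⁴.
Bottom flange (beyond web): 122 × 8, A = 976 mm², x = 69 mm, Ī = 1 210 565 mm⁴.
Centroid: x̄ = ΣA·x / ΣA = 43.257 mm.
Transfer each piece to the vertical centroidal axis using Ī + A·d² with d = x − 43.257:
  web: d = -39.257 mm → contributes +1 979 493 mm⁴
  top flange (beyond web): d = 25.743 mm → contributes +1 857 341 mm⁴
  bottom flange (beyond web): d = 25.743 mm → contributes +1 857 341 mm⁴
Total I = 5 694 175 mm⁴.

I_yy ≈ 5.69 × 10⁶ mm⁴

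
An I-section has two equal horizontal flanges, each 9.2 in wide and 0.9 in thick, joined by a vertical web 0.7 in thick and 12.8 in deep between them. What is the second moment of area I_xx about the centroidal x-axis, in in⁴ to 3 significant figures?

Break the section into simple shapes (no overlaps), measuring from the bottom-left corner of the bounding box.
Bottom flange: 9.2 × 0.9, A = 8.28 in², y = 0.45 in, Ī = 0.5589 in⁴.
Web: 0.7 × 12.8, A = 8.96 in², y = 7.3 in, Ī = 122.33 in⁴.
Top flange: 9.2 × 0.9, A = 8.28 in², y = 14.15 in, Ī = 0.5589 in⁴.
By symmetry the centroid is at mid-height, ȳ = 7.3 in.
Transfer each piece to the centroidal x-axis using Ī + A·d² with d = y − 7.3:
  bottom flange: d = -6.85 in → contributes +389.08 in⁴
  web: d = 0 in → contributes +122.33 in⁴
  top flange: d = 6.85 in → contributes +389.08 in⁴
Total I = 900.49 in⁴.

I_xx ≈ 900 in⁴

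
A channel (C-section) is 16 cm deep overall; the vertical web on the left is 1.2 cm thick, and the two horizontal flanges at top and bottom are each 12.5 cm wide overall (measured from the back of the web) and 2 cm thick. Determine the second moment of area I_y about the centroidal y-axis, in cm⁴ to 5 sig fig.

I_y ≈ 1009.7 cm⁴

Decompose the section into non-overlapping parts with the origin at the bottom-left of its bounding rectangle.
Web: 1.2 × 16, A = 19.2 cm², x = 0.6 cm, Ī = 2.304 cm⁴.
Top flange (beyond web): 11.3 × 2, A = 22.6 cm², x = 6.85 cm, Ī = 240.4828 cm⁴.
Bottom flange (beyond web): 11.3 × 2, A = 22.6 cm², x = 6.85 cm, Ī = 240.4828 cm⁴.
Centroid: x̄ = ΣA·x / ΣA = 4.986646 cm.
Transfer each piece to the centroidal y-axis using Ī + A·d² with d = x − 4.986646:
  web: d = -4.386646 cm → contributes +371.7631 cm⁴
  top flange (beyond web): d = 1.863354 cm → contributes +318.952 cm⁴
  bottom flange (beyond web): d = 1.863354 cm → contributes +318.952 cm⁴
Total I = 1009.667 cm⁴.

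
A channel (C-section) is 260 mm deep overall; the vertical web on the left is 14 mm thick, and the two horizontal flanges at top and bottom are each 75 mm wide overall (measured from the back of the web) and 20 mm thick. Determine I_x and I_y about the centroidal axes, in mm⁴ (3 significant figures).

Break the section into simple shapes (no overlaps), measuring from the bottom-left corner of the bounding box.
Web: 14 × 260, A = 3 640 mm², y = 130 mm, Ī = 20 505 333 mm⁴.
Top flange (beyond web): 61 × 20, A = 1 220 mm², y = 250 mm, Ī = 40 667 mm⁴.
Bottom flange (beyond web): 61 × 20, A = 1 220 mm², y = 10 mm, Ī = 40 667 mm⁴.
By symmetry the centroid is at mid-height, ȳ = 130 mm.
Transfer each piece to the centroidal x-axis using Ī + A·d² with d = y − 130:
  web: d = 0 mm → contributes +20 505 333 mm⁴
  top flange (beyond web): d = 120 mm → contributes +17 608 667 mm⁴
  bottom flange (beyond web): d = -120 mm → contributes +17 608 667 mm⁴
Total I = 55 722 667 mm⁴.
For the y-axis: x̄ = 22.049 mm.
Repeating about the centroidal y-axis gives I_y = 2 870 292 mm⁴.

I_x ≈ 5.57 × 10⁷ mm⁴, I_y ≈ 2.87 × 10⁶ mm⁴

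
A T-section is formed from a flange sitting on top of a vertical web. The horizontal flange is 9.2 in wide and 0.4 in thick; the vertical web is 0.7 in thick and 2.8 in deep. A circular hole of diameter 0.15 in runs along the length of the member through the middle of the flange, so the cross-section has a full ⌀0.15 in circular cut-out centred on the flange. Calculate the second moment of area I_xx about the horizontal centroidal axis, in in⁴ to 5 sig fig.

Split into non-overlapping primitives; take the origin at the lower-left of the bounding box.
Flange: 9.2 × 0.4, A = 3.68 in², y = 3 in, Ī = 0.04906667 in⁴.
Web: 0.7 × 2.8, A = 1.96 in², y = 1.4 in, Ī = 1.280533 in⁴.
Hole (subtracted): ⌀0.15, A = 0.01767146 in², y = 3 in, Ī = 0.00002485049 in⁴.
Centroid: ȳ = ΣA·y / ΣA = 2.442224 in.
Transfer each piece to the horizontal centroidal axis using Ī + A·d² with d = y − 2.442224:
  flange: d = 0.557776 in → contributes +1.193966 in⁴
  web: d = -1.042224 in → contributes +3.409546 in⁴
  hole: d = 0.557776 in → contributes −0.00552269 in⁴
Total I = 4.59799 in⁴.

I_xx ≈ 4.5980 in⁴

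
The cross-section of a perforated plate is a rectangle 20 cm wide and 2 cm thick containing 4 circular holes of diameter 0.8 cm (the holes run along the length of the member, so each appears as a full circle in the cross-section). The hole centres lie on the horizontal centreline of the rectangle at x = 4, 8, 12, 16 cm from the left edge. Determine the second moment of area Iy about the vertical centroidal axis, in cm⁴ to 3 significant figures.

Iy ≈ 1290 cm⁴

Break the section into simple shapes (no overlaps), measuring from the bottom-left corner of the bounding box.
Plate: 20 × 2, A = 40 cm², x = 10 cm, Ī = 1333.3 cm⁴.
Hole 1 (subtracted): ⌀0.8, A = 0.50265 cm², x = 4 cm, Ī = 0.020106 cm⁴.
Hole 2 (subtracted): ⌀0.8, A = 0.50265 cm², x = 8 cm, Ī = 0.020106 cm⁴.
Hole 3 (subtracted): ⌀0.8, A = 0.50265 cm², x = 12 cm, Ī = 0.020106 cm⁴.
Hole 4 (subtracted): ⌀0.8, A = 0.50265 cm², x = 16 cm, Ī = 0.020106 cm⁴.
By symmetry the centroid is at mid-width, x̄ = 10 cm.
Transfer each piece to the vertical centroidal axis using Ī + A·d² with d = x − 10:
  plate: d = 0 cm → contributes +1333.3 cm⁴
  hole 1: d = -6 cm → contributes −18.116 cm⁴
  hole 2: d = -2 cm → contributes −2.0307 cm⁴
  hole 3: d = 2 cm → contributes −2.0307 cm⁴
  hole 4: d = 6 cm → contributes −18.116 cm⁴
Total I = 1 293 cm⁴.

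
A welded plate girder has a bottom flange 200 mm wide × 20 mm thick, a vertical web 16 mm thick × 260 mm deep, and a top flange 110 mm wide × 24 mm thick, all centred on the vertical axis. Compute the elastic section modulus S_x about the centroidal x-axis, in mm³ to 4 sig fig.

Treat the section as a set of non-overlapping primitives; coordinates are from the bounding-box lower-left.
Bottom plate: 200 × 20, A = 4 000 mm², y = 10 mm, Ī = 133 333 mm⁴.
Web plate: 16 × 260, A = 4 160 mm², y = 150 mm, Ī = 23 434 667 mm⁴.
Top plate: 110 × 24, A = 2 640 mm², y = 292 mm, Ī = 126 720 mm⁴.
Centroid: ȳ = ΣA·y / ΣA = 132.859 mm.
Transfer each piece to the centroidal x-axis using Ī + A·d² with d = y − 132.859:
  bottom plate: d = -122.859 mm → contributes +60 510 924 mm⁴
  web plate: d = 17.1407 mm → contributes +24 656 895 mm⁴
  top plate: d = 159.141 mm → contributes +66 986 767 mm⁴
Total I = 152 154 586 mm⁴.
Extreme fibre distance c = 171.141 mm; S = I/c = 889 061 mm³.

S_x ≈ 8.891 × 10⁵ mm³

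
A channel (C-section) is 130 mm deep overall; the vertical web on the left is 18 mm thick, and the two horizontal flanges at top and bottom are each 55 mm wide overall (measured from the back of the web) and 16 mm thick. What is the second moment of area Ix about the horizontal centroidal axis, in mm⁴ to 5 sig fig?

Ix ≈ 7.1676 × 10⁶ mm⁴

Split into non-overlapping primitives; take the origin at the lower-left of the bounding box.
Web: 18 × 130, A = 2 340 mm², y = 65 mm, Ī = 3 295 500 mm⁴.
Top flange (beyond web): 37 × 16, A = 592 mm², y = 122 mm, Ī = 12629.33 mm⁴.
Bottom flange (beyond web): 37 × 16, A = 592 mm², y = 8 mm, Ī = 12629.33 mm⁴.
By symmetry the centroid is at mid-height, ȳ = 65 mm.
Transfer each piece to the horizontal centroidal axis using Ī + A·d² with d = y − 65:
  web: d = 0 mm → contributes +3 295 500 mm⁴
  top flange (beyond web): d = 57 mm → contributes +1 936 037 mm⁴
  bottom flange (beyond web): d = -57 mm → contributes +1 936 037 mm⁴
Total I = 7 167 575 mm⁴.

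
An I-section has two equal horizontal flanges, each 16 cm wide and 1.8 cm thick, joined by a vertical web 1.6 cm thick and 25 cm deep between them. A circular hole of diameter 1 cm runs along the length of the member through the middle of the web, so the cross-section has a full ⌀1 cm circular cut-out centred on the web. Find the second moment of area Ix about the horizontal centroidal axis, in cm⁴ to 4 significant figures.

Decompose the section into non-overlapping parts with the origin at the bottom-left of its bounding rectangle.
Bottom flange: 16 × 1.8, A = 28.8 cm², y = 0.9 cm, Ī = 7.776 cm⁴.
Web: 1.6 × 25, A = 40 cm², y = 14.3 cm, Ī = 2083.33 cm⁴.
Top flange: 16 × 1.8, A = 28.8 cm², y = 27.7 cm, Ī = 7.776 cm⁴.
Hole (subtracted): ⌀1, A = 0.785398 cm², y = 14.3 cm, Ī = 0.0490874 cm⁴.
By symmetry the centroid is at mid-height, ȳ = 14.3 cm.
Transfer each piece to the horizontal centroidal axis using Ī + A·d² with d = y − 14.3:
  bottom flange: d = -13.4 cm → contributes +5179.1 cm⁴
  web: d = 0 cm → contributes +2083.33 cm⁴
  top flange: d = 13.4 cm → contributes +5179.1 cm⁴
  hole: d = 0 cm → contributes −0.0490874 cm⁴
Total I = 12441.5 cm⁴.

Ix ≈ 1.244 × 10⁴ cm⁴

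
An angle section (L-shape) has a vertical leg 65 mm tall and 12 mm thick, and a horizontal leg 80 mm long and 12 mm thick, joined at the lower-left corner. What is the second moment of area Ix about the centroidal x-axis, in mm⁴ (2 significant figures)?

Ix ≈ 5.6 × 10⁵ mm⁴

Split into non-overlapping primitives; take the origin at the lower-left of the bounding box.
Vertical leg: 12 × 65, A = 780 mm², y = 32.5 mm, Ī = 274 625 mm⁴.
Horizontal leg (remainder): 68 × 12, A = 816 mm², y = 6 mm, Ī = 9 792 mm⁴.
Centroid: ȳ = ΣA·y / ΣA = 18.95 mm.
Transfer each piece to the centroidal x-axis using Ī + A·d² with d = y − 18.95:
  vertical leg: d = 13.55 mm → contributes +417 811 mm⁴
  horizontal leg (remainder): d = -12.95 mm → contributes +146 661 mm⁴
Total I = 564 472 mm⁴.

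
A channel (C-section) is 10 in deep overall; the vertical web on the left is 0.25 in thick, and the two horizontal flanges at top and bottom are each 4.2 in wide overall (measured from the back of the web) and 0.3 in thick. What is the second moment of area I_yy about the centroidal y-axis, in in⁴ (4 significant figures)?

I_yy ≈ 8.460 in⁴

Treat the section as a set of non-overlapping primitives; coordinates are from the bounding-box lower-left.
Web: 0.25 × 10, A = 2.5 in², x = 0.125 in, Ī = 0.0130208 in⁴.
Top flange (beyond web): 3.95 × 0.3, A = 1.185 in², x = 2.225 in, Ī = 1.54075 in⁴.
Bottom flange (beyond web): 3.95 × 0.3, A = 1.185 in², x = 2.225 in, Ī = 1.54075 in⁴.
Centroid: x̄ = ΣA·x / ΣA = 1.14697 in.
Transfer each piece to the centroidal y-axis using Ī + A·d² with d = x − 1.14697:
  web: d = -1.02197 in → contributes +2.62408 in⁴
  top flange (beyond web): d = 1.07803 in → contributes +2.91789 in⁴
  bottom flange (beyond web): d = 1.07803 in → contributes +2.91789 in⁴
Total I = 8.45986 in⁴.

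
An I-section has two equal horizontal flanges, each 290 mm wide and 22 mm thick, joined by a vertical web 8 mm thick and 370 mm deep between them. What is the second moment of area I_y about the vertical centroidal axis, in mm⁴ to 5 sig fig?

Decompose the section into non-overlapping parts with the origin at the bottom-left of its bounding rectangle.
Bottom flange: 290 × 22, A = 6 380 mm², x = 145 mm, Ī = 44 713 167 mm⁴.
Web: 8 × 370, A = 2 960 mm², x = 145 mm, Ī = 15786.67 mm⁴.
Top flange: 290 × 22, A = 6 380 mm², x = 145 mm, Ī = 44 713 167 mm⁴.
By symmetry the centroid is at mid-width, x̄ = 145 mm.
All pieces are centred on the vertical centroidal axis, so I = ΣĪ = 89 442 120 mm⁴.

I_y ≈ 8.9442 × 10⁷ mm⁴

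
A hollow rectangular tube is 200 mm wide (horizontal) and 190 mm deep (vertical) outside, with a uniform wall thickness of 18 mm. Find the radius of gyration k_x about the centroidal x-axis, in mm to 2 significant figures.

Treat the section as a set of non-overlapping primitives; coordinates are from the bounding-box lower-left.
Outer rectangle: 200 × 190, A = 38 000 mm², y = 95 mm, Ī = 114 316 667 mm⁴.
Inner void (subtracted): 164 × 154, A = 25 256 mm², y = 95 mm, Ī = 49 914 275 mm⁴.
By symmetry the centroid is at mid-height, ȳ = 95 mm.
All pieces are centred on the centroidal x-axis, so I = ΣĪ (holes subtracted) = 64 402 392 mm⁴.
Radius of gyration: k = √(I/A) = √(64 402 392 / 12 744) = 71.09 mm.

k_x ≈ 71 mm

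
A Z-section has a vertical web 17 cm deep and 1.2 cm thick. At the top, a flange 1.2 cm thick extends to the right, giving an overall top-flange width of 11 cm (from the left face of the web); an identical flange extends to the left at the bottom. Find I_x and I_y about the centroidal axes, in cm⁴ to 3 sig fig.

Decompose the section into non-overlapping parts with the origin at the bottom-left of its bounding rectangle.
Web: 1.2 × 17, A = 20.4 cm², y = 8.5 cm, Ī = 491.3 cm⁴.
Top flange (beyond web): 9.8 × 1.2, A = 11.76 cm², y = 16.4 cm, Ī = 1.4112 cm⁴.
Bottom flange (beyond web): 9.8 × 1.2, A = 11.76 cm², y = 0.6 cm, Ī = 1.4112 cm⁴.
Centroid: ȳ = ΣA·y / ΣA = 8.5 cm.
Transfer each piece to the centroidal x-axis using Ī + A·d² with d = y − 8.5:
  web: d = 0 cm → contributes +491.3 cm⁴
  top flange (beyond web): d = 7.9 cm → contributes +735.35 cm⁴
  bottom flange (beyond web): d = -7.9 cm → contributes +735.35 cm⁴
Total I = 1 962 cm⁴.
For the y-axis: x̄ = 10.4 cm.
Repeating about the centroidal y-axis gives I_y = 902.17 cm⁴.

I_x ≈ 1960 cm⁴, I_y ≈ 902 cm⁴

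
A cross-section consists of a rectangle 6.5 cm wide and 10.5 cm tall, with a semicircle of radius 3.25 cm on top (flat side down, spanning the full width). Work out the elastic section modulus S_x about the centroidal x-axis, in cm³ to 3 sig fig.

Break the section into simple shapes (no overlaps), measuring from the bottom-left corner of the bounding box.
Rectangular body: 6.5 × 10.5, A = 68.25 cm², y = 5.25 cm, Ī = 627.05 cm⁴.
Semicircular cap: semicircle r = 3.25, A = 16.592 cm², y = 11.879 cm, Ī = 12.245 cm⁴.
Centroid: ȳ = ΣA·y / ΣA = 6.5464 cm.
Transfer each piece to the centroidal x-axis using Ī + A·d² with d = y − 6.5464:
  rectangular body: d = -1.2964 cm → contributes +741.76 cm⁴
  semicircular cap: d = 5.3329 cm → contributes +484.11 cm⁴
Total I = 1225.9 cm⁴.
Extreme fibre distance c = 7.2036 cm; S = I/c = 170.17 cm³.

S_x ≈ 170 cm³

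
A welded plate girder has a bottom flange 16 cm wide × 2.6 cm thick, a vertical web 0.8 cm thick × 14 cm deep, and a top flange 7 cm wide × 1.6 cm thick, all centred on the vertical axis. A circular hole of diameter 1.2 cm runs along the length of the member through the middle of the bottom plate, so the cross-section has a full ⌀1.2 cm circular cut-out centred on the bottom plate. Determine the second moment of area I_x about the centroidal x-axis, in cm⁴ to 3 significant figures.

Break the section into simple shapes (no overlaps), measuring from the bottom-left corner of the bounding box.
Bottom plate: 16 × 2.6, A = 41.6 cm², y = 1.3 cm, Ī = 23.435 cm⁴.
Web plate: 0.8 × 14, A = 11.2 cm², y = 9.6 cm, Ī = 182.93 cm⁴.
Top plate: 7 × 1.6, A = 11.2 cm², y = 17.4 cm, Ī = 2.3893 cm⁴.
Hole (subtracted): ⌀1.2, A = 1.131 cm², y = 1.3 cm, Ī = 0.10179 cm⁴.
Centroid: ȳ = ΣA·y / ΣA = 5.6468 cm.
Transfer each piece to the centroidal x-axis using Ī + A·d² with d = y − 5.6468:
  bottom plate: d = -4.3468 cm → contributes +809.46 cm⁴
  web plate: d = 3.9532 cm → contributes +357.96 cm⁴
  top plate: d = 11.753 cm → contributes +1549.5 cm⁴
  hole: d = -4.3468 cm → contributes −21.471 cm⁴
Total I = 2695.5 cm⁴.

I_x ≈ 2700 cm⁴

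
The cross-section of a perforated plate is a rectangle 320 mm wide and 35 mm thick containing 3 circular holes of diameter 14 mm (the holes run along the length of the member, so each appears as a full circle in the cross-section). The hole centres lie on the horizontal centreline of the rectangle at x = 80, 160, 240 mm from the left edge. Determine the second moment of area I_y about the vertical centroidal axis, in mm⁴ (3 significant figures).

Decompose the section into non-overlapping parts with the origin at the bottom-left of its bounding rectangle.
Plate: 320 × 35, A = 11 200 mm², x = 160 mm, Ī = 95 573 333 mm⁴.
Hole 1 (subtracted): ⌀14, A = 153.94 mm², x = 80 mm, Ī = 1885.7 mm⁴.
Hole 2 (subtracted): ⌀14, A = 153.94 mm², x = 160 mm, Ī = 1885.7 mm⁴.
Hole 3 (subtracted): ⌀14, A = 153.94 mm², x = 240 mm, Ī = 1885.7 mm⁴.
By symmetry the centroid is at mid-width, x̄ = 160 mm.
Transfer each piece to the vertical centroidal axis using Ī + A·d² with d = x − 160:
  plate: d = 0 mm → contributes +95 573 333 mm⁴
  hole 1: d = -80 mm → contributes −987 089 mm⁴
  hole 2: d = 0 mm → contributes −1885.7 mm⁴
  hole 3: d = 80 mm → contributes −987 089 mm⁴
Total I = 93 597 269 mm⁴.

I_y ≈ 9.36 × 10⁷ mm⁴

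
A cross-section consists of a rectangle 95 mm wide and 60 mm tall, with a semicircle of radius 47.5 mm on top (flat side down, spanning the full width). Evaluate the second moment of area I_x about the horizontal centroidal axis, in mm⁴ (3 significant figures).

I_x ≈ 7.77 × 10⁶ mm⁴

Decompose the section into non-overlapping parts with the origin at the bottom-left of its bounding rectangle.
Rectangular body: 95 × 60, A = 5 700 mm², y = 30 mm, Ī = 1 710 000 mm⁴.
Semicircular cap: semicircle r = 47.5, A = 3544.1 mm², y = 80.16 mm, Ī = 558 736 mm⁴.
Centroid: ȳ = ΣA·y / ΣA = 49.231 mm.
Transfer each piece to the horizontal centroidal axis using Ī + A·d² with d = y − 49.231:
  rectangular body: d = -19.231 mm → contributes +3 817 985 mm⁴
  semicircular cap: d = 30.929 mm → contributes +3 949 013 mm⁴
Total I = 7 766 998 mm⁴.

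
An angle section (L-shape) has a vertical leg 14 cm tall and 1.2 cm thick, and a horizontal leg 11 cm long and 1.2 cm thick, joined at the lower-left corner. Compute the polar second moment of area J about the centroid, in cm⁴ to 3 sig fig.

J ≈ 865 cm⁴

Treat the section as a set of non-overlapping primitives; coordinates are from the bounding-box lower-left.
Vertical leg: 1.2 × 14, A = 16.8 cm², y = 7 cm, Ī = 274.4 cm⁴.
Horizontal leg (remainder): 9.8 × 1.2, A = 11.76 cm², y = 0.6 cm, Ī = 1.4112 cm⁴.
Centroid: ȳ = ΣA·y / ΣA = 4.3647 cm.
Transfer each piece to the centroidal x-axis using Ī + A·d² with d = y − 4.3647:
  vertical leg: d = 2.6353 cm → contributes +391.07 cm⁴
  horizontal leg (remainder): d = -3.7647 cm → contributes +168.09 cm⁴
Total I = 559.16 cm⁴.
For the y-axis: x̄ = 2.8647 cm.
Repeating about the centroidal y-axis gives I_y = 305.39 cm⁴.
Polar second moment: J = I_x + I_y = 864.55 cm⁴.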